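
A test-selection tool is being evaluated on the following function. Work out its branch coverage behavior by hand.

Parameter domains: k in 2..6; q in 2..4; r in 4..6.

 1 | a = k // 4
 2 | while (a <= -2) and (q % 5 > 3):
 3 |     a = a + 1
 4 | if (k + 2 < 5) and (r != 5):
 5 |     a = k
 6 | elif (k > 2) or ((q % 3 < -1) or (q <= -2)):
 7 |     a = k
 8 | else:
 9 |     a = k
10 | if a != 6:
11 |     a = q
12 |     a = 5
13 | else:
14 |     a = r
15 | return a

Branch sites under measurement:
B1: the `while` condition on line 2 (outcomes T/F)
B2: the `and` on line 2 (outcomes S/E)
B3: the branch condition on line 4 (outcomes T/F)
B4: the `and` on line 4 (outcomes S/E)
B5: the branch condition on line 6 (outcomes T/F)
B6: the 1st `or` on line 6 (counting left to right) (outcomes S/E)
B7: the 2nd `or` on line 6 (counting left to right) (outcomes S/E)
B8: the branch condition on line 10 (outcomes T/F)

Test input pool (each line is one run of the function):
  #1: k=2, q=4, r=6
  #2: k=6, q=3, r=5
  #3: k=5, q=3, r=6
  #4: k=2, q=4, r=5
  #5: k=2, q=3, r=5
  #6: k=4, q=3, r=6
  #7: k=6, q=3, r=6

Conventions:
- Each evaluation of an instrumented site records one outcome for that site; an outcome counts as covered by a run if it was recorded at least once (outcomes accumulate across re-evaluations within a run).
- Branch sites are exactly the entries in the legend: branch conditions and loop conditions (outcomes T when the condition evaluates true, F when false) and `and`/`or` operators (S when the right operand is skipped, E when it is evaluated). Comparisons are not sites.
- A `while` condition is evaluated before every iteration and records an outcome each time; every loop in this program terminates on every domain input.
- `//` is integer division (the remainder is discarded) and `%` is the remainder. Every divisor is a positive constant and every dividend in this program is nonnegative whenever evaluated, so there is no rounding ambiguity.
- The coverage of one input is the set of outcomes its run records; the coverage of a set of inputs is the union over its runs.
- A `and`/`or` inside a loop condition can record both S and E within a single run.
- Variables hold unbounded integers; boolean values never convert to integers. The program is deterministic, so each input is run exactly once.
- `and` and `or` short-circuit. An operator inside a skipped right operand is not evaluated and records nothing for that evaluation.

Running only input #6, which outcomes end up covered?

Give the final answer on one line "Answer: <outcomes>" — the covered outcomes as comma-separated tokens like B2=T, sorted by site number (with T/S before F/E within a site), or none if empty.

Event log for input #6 (k=4, q=3, r=6):
  B2->S, B1->F, B4->S, B3->F, B6->S, B5->T, B8->T
deduplicating events, the covered set is: B1=F, B2=S, B3=F, B4=S, B5=T, B6=S, B8=T

Answer: B1=F, B2=S, B3=F, B4=S, B5=T, B6=S, B8=T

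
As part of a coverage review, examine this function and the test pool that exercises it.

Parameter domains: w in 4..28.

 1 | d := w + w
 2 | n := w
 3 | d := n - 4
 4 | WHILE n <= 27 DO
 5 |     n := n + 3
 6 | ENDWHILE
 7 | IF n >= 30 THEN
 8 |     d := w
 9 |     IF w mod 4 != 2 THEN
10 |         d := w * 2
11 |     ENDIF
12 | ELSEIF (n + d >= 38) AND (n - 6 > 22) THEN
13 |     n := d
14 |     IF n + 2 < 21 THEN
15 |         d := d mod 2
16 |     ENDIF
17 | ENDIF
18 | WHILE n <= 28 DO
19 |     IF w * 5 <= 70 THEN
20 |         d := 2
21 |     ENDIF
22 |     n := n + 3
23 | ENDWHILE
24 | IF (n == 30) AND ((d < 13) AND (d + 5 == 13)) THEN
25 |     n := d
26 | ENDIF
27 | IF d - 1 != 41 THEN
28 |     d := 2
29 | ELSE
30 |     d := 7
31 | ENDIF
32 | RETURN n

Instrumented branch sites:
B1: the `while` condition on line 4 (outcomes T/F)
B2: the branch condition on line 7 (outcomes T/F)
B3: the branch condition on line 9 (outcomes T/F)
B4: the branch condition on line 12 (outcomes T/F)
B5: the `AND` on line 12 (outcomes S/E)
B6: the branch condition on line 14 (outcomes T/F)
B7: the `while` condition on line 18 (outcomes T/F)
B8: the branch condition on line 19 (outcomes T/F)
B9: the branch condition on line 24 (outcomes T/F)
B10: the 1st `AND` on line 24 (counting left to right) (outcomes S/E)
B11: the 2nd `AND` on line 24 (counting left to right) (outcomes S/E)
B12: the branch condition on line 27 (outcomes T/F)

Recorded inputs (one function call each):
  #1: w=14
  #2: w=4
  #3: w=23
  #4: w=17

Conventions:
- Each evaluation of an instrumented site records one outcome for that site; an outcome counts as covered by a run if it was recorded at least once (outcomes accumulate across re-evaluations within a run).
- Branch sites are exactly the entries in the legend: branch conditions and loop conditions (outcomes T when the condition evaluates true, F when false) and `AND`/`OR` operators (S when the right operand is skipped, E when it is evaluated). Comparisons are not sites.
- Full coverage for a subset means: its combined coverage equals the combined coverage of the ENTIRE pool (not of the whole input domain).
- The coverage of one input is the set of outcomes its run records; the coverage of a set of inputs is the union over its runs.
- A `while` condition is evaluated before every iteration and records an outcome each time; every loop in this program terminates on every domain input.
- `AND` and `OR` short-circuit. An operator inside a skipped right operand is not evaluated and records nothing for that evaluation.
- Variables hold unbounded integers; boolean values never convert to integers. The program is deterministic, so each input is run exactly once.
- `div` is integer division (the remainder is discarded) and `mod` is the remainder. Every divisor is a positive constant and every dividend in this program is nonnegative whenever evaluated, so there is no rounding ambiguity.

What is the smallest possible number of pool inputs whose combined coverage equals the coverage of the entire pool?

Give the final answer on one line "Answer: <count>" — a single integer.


run #1 (w=14) runs B1->T, B1->T, B1->T, B1->T, B1->T, B1->F, B2->F, B5->E, B4->T, B6->T, B7->T, B8->T, B7->T, B8->T, ...; records B1=T, B1=F, B2=F, B4=T, B5=E, B6=T, B7=T, B7=F, B8=T, B9=F, B10=S, B12=T
run #2 (w=4) runs B1->T, B1->T, B1->T, B1->T, B1->T, B1->T, B1->T, B1->T, B1->F, B2->F, B5->S, B4->F, B7->T, B8->T, ...; records B1=T, B1=F, B2=F, B4=F, B5=S, B7=T, B7=F, B8=T, B9=F, B10=S, B12=T
run #3 (w=23) runs B1->T, B1->T, B1->F, B2->F, B5->E, B4->T, B6->F, B7->T, B8->F, B7->T, B8->F, B7->T, B8->F, B7->T, ...; records B1=T, B1=F, B2=F, B4=T, B5=E, B6=F, B7=T, B7=F, B8=F, B9=F, B10=S, B12=T
run #4 (w=17) runs B1->T, B1->T, B1->T, B1->T, B1->F, B2->F, B5->E, B4->T, B6->T, B7->T, B8->F, B7->T, B8->F, B7->T, ...; records B1=T, B1=F, B2=F, B4=T, B5=E, B6=T, B7=T, B7=F, B8=F, B9=F, B10=S, B12=T
union over all inputs: B1=T, B1=F, B2=F, B4=T, B4=F, B5=S, B5=E, B6=T, B6=F, B7=T, B7=F, B8=T, B8=F, B9=F, B10=S, B12=T (16 outcomes)
no size-1 subset reaches all 16 outcomes (best union: 12/16)
no size-2 subset reaches all 16 outcomes (best union: 15/16)
at size 3, {1, 2, 3} reaches all 16 outcomes; every lexicographically earlier size-3 subset fails
Answer: 3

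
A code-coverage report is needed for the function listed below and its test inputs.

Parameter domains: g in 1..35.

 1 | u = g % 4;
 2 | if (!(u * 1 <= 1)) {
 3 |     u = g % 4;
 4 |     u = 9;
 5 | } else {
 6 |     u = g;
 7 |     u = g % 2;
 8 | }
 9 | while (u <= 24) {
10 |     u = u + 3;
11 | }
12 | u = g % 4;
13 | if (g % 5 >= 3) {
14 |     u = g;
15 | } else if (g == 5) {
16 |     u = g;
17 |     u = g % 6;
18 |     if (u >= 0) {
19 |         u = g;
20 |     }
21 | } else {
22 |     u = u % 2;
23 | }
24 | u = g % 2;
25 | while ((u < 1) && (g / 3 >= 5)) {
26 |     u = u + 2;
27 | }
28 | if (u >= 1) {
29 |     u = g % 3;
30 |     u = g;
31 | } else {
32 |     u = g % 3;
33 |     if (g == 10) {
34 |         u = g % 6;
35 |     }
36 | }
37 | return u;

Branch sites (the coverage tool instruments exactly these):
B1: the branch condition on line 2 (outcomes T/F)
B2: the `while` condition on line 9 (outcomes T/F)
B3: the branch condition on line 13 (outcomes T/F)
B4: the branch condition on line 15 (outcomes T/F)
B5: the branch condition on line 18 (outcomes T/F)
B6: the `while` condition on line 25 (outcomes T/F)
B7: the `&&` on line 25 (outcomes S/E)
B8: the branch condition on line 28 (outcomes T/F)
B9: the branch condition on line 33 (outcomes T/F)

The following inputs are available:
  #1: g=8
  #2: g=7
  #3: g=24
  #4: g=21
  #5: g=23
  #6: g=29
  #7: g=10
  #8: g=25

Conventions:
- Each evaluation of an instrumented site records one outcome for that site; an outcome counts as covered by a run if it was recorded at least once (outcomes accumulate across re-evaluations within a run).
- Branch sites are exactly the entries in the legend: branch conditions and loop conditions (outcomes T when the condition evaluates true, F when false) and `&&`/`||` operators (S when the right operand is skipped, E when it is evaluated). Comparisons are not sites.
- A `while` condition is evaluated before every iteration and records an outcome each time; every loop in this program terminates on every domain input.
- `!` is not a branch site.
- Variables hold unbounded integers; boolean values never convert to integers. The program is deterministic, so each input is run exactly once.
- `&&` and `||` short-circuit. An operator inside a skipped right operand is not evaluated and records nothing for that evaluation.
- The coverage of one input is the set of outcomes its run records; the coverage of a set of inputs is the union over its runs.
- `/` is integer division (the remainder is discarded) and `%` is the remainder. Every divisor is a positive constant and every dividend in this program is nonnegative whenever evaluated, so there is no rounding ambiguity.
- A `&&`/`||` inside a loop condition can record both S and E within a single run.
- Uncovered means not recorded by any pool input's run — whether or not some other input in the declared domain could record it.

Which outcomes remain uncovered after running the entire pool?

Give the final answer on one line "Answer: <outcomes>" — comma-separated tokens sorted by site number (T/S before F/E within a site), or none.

run #1 (g=8) records B1=F, B2=T, B2=F, B3=T, B6=F, B7=E, B8=F, B9=F
run #2 (g=7) records B1=T, B2=T, B2=F, B3=F, B4=F, B6=F, B7=S, B8=T
run #3 (g=24) records B1=F, B2=T, B2=F, B3=T, B6=T, B6=F, B7=S, B7=E, B8=T
run #4 (g=21) records B1=F, B2=T, B2=F, B3=F, B4=F, B6=F, B7=S, B8=T
run #5 (g=23) records B1=T, B2=T, B2=F, B3=T, B6=F, B7=S, B8=T
run #6 (g=29) records B1=F, B2=T, B2=F, B3=T, B6=F, B7=S, B8=T
run #7 (g=10) records B1=T, B2=T, B2=F, B3=F, B4=F, B6=F, B7=E, B8=F, B9=T
run #8 (g=25) records B1=F, B2=T, B2=F, B3=F, B4=F, B6=F, B7=S, B8=T
union over the pool: B1=T, B1=F, B2=T, B2=F, B3=T, B3=F, B4=F, B6=T, B6=F, B7=S, B7=E, B8=T, B8=F, B9=T, B9=F
uncovered (3 of 18): B4=T, B5=T, B5=F

Answer: B4=T, B5=T, B5=F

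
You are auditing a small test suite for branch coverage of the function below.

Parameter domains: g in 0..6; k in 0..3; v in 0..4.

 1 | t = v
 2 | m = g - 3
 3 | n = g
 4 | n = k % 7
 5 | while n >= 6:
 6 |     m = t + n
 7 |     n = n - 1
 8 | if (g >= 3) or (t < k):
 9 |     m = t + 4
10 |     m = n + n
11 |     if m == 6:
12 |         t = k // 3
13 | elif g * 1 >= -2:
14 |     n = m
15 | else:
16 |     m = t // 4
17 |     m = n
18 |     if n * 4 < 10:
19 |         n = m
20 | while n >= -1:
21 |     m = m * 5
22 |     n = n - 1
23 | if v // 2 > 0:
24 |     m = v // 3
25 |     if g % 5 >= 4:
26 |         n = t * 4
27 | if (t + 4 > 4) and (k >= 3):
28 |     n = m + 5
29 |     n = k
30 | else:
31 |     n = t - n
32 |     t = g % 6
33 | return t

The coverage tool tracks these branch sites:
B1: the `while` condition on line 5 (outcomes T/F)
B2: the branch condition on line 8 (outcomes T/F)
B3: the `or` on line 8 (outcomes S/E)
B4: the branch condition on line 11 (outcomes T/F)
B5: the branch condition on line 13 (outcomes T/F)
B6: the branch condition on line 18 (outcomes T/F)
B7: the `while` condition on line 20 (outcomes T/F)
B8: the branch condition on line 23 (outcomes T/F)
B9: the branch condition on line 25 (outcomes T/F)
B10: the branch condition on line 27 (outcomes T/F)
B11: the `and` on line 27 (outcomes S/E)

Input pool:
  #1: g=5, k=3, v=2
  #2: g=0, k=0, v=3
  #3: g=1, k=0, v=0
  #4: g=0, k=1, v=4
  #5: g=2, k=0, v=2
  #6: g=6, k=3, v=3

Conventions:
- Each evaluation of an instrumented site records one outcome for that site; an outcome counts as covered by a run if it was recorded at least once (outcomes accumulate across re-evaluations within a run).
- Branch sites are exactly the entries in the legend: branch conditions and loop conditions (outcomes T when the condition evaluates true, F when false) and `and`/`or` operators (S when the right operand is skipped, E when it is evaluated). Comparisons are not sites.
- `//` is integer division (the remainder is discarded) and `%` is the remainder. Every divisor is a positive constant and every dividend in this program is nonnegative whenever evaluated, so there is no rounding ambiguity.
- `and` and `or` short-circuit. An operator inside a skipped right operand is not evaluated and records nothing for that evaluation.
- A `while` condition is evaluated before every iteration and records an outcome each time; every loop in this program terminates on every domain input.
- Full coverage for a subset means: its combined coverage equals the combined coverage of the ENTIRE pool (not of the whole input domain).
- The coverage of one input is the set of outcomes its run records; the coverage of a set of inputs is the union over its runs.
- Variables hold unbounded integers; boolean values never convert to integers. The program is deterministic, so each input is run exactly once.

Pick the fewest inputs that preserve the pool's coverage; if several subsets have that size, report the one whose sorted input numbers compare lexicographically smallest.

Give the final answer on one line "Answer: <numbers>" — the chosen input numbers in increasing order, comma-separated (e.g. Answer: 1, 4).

input #1 (g=5, k=3, v=2): covers B1=F, B2=T, B3=S, B4=T, B7=T, B7=F, B8=T, B9=F, B10=T, B11=E
input #2 (g=0, k=0, v=3): covers B1=F, B2=F, B3=E, B5=T, B7=F, B8=T, B9=F, B10=F, B11=E
input #3 (g=1, k=0, v=0): covers B1=F, B2=F, B3=E, B5=T, B7=F, B8=F, B10=F, B11=S
input #4 (g=0, k=1, v=4): covers B1=F, B2=F, B3=E, B5=T, B7=F, B8=T, B9=F, B10=F, B11=E
input #5 (g=2, k=0, v=2): covers B1=F, B2=F, B3=E, B5=T, B7=T, B7=F, B8=T, B9=F, B10=F, B11=E
input #6 (g=6, k=3, v=3): covers B1=F, B2=T, B3=S, B4=T, B7=T, B7=F, B8=T, B9=F, B10=T, B11=E
union over all inputs: B1=F, B2=T, B2=F, B3=S, B3=E, B4=T, B5=T, B7=T, B7=F, B8=T, B8=F, B9=F, B10=T, B10=F, B11=S, B11=E (16 outcomes)
size 1 is not enough: best union over all size-1 subsets is 10/16
the canonical winner is {1, 3}: size 2, full 16-outcome coverage, earliest index list among size-2 covers

Answer: 1, 3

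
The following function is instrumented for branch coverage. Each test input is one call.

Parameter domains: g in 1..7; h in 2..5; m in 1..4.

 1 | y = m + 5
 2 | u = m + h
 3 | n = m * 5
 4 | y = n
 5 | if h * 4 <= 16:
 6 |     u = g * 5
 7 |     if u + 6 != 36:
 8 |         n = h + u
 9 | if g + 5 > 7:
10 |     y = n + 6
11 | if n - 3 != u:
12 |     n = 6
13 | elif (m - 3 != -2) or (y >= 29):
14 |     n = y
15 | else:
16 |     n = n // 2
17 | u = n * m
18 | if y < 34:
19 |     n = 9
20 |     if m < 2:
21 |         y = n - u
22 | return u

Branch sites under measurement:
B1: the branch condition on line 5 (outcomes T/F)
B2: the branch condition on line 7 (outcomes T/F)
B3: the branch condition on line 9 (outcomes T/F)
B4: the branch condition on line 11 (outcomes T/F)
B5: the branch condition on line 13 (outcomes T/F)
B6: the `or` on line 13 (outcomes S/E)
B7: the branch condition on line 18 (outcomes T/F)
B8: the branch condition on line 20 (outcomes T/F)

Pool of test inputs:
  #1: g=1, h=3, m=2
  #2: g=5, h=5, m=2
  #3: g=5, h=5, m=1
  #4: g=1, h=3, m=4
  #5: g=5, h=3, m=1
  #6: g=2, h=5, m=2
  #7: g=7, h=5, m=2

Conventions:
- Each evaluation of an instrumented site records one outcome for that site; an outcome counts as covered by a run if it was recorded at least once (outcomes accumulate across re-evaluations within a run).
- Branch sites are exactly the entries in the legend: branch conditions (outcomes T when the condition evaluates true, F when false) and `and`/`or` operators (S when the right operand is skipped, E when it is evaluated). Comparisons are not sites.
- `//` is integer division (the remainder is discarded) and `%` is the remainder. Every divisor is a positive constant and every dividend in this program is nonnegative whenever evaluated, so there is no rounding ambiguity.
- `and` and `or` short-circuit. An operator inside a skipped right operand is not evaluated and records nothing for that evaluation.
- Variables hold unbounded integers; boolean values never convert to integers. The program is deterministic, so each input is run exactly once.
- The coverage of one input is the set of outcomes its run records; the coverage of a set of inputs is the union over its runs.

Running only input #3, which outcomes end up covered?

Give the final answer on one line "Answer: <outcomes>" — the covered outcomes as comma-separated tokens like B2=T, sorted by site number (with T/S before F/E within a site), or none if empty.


Running input #3 (g=5, h=5, m=1), event by event:
  B1->F, B3->T, B4->T, B7->T, B8->T
collecting distinct outcomes: B1=F, B3=T, B4=T, B7=T, B8=T
Answer: B1=F, B3=T, B4=T, B7=T, B8=T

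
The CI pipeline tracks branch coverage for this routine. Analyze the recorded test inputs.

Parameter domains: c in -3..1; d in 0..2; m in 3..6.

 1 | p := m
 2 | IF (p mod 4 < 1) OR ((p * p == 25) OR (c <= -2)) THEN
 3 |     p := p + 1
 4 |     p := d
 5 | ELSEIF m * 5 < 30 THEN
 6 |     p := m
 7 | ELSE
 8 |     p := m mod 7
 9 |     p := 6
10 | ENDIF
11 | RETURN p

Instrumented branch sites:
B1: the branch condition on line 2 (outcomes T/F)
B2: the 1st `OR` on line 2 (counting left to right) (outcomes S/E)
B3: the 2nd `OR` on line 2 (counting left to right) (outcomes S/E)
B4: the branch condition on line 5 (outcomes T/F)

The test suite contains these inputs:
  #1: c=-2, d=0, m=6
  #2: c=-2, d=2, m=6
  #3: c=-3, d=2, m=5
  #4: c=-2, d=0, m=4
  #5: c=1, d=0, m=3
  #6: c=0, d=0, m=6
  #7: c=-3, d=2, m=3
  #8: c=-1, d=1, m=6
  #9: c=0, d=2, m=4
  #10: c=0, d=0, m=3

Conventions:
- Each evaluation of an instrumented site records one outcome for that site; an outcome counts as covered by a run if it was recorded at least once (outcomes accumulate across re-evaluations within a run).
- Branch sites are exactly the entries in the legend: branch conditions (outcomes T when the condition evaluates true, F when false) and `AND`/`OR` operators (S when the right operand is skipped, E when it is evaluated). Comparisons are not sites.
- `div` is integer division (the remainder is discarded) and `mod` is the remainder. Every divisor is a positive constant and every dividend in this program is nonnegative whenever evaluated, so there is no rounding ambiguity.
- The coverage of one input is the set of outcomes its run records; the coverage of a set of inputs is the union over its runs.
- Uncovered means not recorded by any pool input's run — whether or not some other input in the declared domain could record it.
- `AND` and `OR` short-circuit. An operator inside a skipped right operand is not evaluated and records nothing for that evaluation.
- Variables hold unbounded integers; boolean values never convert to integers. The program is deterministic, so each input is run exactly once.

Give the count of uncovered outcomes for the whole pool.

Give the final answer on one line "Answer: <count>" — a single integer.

test 1 (c=-2, d=0, m=6) hits B1=T, B2=E, B3=E
test 2 (c=-2, d=2, m=6) hits B1=T, B2=E, B3=E
test 3 (c=-3, d=2, m=5) hits B1=T, B2=E, B3=S
test 4 (c=-2, d=0, m=4) hits B1=T, B2=S
test 5 (c=1, d=0, m=3) hits B1=F, B2=E, B3=E, B4=T
test 6 (c=0, d=0, m=6) hits B1=F, B2=E, B3=E, B4=F
test 7 (c=-3, d=2, m=3) hits B1=T, B2=E, B3=E
test 8 (c=-1, d=1, m=6) hits B1=F, B2=E, B3=E, B4=F
test 9 (c=0, d=2, m=4) hits B1=T, B2=S
test 10 (c=0, d=0, m=3) hits B1=F, B2=E, B3=E, B4=T
union over the pool: B1=T, B1=F, B2=S, B2=E, B3=S, B3=E, B4=T, B4=F
uncovered (0 of 8): none

Answer: 0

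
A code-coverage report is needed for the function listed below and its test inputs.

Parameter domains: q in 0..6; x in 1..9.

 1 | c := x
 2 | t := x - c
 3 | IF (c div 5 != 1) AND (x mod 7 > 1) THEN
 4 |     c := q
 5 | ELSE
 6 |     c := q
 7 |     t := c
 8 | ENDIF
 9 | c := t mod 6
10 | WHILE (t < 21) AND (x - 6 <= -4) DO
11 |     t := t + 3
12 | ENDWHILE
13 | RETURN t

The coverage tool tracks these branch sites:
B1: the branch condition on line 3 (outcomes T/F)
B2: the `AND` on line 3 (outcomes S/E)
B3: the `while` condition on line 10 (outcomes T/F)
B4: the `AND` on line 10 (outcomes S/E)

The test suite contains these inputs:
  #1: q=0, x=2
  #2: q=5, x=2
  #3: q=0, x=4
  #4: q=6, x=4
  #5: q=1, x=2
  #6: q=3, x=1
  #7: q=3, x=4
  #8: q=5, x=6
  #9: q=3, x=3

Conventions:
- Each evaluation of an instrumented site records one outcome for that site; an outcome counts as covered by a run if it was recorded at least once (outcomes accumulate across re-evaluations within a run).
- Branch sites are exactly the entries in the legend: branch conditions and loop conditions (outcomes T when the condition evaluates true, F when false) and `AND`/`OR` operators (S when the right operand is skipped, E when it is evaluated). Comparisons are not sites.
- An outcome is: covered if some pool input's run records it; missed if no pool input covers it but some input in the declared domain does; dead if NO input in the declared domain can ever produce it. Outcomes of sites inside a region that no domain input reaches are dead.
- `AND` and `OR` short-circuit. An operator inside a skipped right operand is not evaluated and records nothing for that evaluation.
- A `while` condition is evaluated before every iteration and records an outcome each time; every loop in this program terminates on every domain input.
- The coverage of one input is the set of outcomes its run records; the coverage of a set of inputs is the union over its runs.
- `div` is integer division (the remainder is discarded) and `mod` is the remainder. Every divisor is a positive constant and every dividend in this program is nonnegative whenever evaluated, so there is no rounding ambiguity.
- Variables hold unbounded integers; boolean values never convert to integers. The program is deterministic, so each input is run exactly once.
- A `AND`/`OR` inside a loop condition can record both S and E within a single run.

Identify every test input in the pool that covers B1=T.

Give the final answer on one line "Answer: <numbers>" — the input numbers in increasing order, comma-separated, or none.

input #1 (q=0, x=2): covers B1=T
input #2 (q=5, x=2): covers B1=T
input #3 (q=0, x=4): covers B1=T
input #4 (q=6, x=4): covers B1=T
input #5 (q=1, x=2): covers B1=T
input #6 (q=3, x=1): misses B1=T
input #7 (q=3, x=4): covers B1=T
input #8 (q=5, x=6): misses B1=T
input #9 (q=3, x=3): covers B1=T

Answer: 1, 2, 3, 4, 5, 7, 9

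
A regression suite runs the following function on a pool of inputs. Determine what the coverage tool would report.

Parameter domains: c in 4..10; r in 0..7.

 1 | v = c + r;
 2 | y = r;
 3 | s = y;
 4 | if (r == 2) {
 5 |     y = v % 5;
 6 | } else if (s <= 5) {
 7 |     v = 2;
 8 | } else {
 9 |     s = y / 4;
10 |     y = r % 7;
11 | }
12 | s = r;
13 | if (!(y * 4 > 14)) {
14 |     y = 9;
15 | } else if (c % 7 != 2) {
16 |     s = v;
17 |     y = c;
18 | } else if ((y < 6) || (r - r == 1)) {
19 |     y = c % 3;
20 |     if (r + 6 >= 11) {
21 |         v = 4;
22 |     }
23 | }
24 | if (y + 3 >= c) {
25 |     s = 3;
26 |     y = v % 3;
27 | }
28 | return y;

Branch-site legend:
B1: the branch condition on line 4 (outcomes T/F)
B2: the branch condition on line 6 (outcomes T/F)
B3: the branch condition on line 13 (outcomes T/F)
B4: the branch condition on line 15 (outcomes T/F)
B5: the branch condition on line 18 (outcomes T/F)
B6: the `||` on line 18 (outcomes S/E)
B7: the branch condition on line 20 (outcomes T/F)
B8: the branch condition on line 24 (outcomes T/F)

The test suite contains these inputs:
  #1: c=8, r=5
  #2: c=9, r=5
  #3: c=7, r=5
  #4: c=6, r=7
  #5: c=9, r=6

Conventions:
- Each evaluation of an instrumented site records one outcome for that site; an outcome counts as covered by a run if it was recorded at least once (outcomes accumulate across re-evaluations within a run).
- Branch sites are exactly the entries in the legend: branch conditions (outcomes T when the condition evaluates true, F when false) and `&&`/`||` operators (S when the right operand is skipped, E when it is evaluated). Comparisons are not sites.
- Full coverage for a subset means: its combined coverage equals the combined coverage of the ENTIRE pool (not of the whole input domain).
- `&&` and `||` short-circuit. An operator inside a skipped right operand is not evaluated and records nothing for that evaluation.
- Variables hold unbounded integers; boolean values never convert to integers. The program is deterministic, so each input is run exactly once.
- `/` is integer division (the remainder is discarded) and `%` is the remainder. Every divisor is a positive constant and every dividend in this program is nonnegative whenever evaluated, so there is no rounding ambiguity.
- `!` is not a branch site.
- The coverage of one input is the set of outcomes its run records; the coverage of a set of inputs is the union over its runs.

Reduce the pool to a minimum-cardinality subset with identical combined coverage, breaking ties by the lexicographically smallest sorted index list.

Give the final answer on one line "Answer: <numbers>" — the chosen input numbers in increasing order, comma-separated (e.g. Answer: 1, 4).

test 1 (c=8, r=5) fires B1->F, B2->T, B3->F, B4->T, B8->T; hits B1=F, B2=T, B3=F, B4=T, B8=T
test 2 (c=9, r=5) fires B1->F, B2->T, B3->F, B4->F, B6->S, B5->T, B7->T, B8->F; hits B1=F, B2=T, B3=F, B4=F, B5=T, B6=S, B7=T, B8=F
test 3 (c=7, r=5) fires B1->F, B2->T, B3->F, B4->T, B8->T; hits B1=F, B2=T, B3=F, B4=T, B8=T
test 4 (c=6, r=7) fires B1->F, B2->F, B3->T, B8->T; hits B1=F, B2=F, B3=T, B8=T
test 5 (c=9, r=6) fires B1->F, B2->F, B3->F, B4->F, B6->E, B5->F, B8->T; hits B1=F, B2=F, B3=F, B4=F, B5=F, B6=E, B8=T
pool-wide coverage (14 outcomes): B1=F, B2=T, B2=F, B3=T, B3=F, B4=T, B4=F, B5=T, B5=F, B6=S, B6=E, B7=T, B8=T, B8=F
size 1 is not enough: best union over all size-1 subsets is 8/14
size 2 is not enough: best union over all size-2 subsets is 12/14
size 3 is not enough: best union over all size-3 subsets is 13/14
inputs {1, 2, 4, 5} (size 4) cover everything; no size-4 subset with a lexicographically smaller index list covers all 14

Answer: 1, 2, 4, 5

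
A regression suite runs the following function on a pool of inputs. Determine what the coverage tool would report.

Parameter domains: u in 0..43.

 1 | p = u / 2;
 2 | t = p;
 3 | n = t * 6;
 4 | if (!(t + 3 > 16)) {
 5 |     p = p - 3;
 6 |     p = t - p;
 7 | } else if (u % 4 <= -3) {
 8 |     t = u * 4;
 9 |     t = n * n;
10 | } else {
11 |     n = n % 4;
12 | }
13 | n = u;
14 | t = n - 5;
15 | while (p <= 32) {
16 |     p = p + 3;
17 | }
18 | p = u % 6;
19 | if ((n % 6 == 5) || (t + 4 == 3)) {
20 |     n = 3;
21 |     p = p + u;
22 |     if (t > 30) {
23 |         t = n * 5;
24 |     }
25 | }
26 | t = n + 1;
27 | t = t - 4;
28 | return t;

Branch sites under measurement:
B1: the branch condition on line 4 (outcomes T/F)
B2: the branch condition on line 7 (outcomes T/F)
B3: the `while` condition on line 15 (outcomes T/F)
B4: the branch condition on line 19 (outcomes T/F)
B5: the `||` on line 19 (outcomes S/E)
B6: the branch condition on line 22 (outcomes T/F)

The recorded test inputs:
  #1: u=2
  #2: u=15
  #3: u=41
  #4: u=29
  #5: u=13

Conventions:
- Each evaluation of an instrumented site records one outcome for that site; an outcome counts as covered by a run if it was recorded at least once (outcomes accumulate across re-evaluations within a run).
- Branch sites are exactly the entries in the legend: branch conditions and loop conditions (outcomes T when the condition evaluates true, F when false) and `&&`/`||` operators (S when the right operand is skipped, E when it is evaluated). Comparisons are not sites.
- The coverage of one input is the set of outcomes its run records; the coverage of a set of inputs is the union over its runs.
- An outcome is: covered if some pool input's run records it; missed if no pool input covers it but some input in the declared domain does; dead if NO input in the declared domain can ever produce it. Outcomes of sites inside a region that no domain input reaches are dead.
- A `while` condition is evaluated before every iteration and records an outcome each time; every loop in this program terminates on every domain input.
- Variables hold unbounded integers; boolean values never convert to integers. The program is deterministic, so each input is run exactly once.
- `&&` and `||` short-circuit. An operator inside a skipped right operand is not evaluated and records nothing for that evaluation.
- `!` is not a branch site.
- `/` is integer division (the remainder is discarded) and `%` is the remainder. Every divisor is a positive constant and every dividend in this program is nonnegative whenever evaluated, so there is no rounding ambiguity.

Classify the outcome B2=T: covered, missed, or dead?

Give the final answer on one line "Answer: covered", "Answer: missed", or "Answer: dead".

no pool input records B2=T
checking all 44 inputs in the declared domain: B2=T is never recorded -> dead

Answer: dead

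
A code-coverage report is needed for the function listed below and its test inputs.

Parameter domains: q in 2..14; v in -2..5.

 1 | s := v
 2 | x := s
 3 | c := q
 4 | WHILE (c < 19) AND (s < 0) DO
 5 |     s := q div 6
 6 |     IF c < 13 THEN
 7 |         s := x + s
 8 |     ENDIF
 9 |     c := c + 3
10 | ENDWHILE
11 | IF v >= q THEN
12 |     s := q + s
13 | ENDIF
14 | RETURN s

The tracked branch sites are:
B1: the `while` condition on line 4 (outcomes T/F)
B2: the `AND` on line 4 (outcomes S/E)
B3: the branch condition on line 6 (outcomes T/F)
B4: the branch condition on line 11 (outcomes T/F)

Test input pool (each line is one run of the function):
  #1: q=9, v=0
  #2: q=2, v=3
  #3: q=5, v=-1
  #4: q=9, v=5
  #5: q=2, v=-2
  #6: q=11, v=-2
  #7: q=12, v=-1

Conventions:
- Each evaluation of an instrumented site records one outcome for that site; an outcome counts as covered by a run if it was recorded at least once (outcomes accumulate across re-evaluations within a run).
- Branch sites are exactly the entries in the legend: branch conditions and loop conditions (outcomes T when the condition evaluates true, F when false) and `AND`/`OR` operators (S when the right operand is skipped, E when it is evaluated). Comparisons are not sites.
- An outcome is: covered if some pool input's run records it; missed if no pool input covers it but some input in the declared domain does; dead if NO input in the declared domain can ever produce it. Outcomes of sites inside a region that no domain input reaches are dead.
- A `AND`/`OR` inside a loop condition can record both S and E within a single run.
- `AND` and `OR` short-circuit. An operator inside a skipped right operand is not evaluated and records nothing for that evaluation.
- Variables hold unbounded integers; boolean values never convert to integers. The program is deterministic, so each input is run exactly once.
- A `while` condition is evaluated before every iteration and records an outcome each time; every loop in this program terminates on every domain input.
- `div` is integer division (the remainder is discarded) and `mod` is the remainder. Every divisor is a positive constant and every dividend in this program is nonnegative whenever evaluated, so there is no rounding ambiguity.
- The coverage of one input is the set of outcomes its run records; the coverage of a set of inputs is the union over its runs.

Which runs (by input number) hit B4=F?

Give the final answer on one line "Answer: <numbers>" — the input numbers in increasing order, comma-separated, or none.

input #1 (q=9, v=0): records B4=F
input #2 (q=2, v=3): does not record B4=F
input #3 (q=5, v=-1): records B4=F
input #4 (q=9, v=5): records B4=F
input #5 (q=2, v=-2): records B4=F
input #6 (q=11, v=-2): records B4=F
input #7 (q=12, v=-1): records B4=F

Answer: 1, 3, 4, 5, 6, 7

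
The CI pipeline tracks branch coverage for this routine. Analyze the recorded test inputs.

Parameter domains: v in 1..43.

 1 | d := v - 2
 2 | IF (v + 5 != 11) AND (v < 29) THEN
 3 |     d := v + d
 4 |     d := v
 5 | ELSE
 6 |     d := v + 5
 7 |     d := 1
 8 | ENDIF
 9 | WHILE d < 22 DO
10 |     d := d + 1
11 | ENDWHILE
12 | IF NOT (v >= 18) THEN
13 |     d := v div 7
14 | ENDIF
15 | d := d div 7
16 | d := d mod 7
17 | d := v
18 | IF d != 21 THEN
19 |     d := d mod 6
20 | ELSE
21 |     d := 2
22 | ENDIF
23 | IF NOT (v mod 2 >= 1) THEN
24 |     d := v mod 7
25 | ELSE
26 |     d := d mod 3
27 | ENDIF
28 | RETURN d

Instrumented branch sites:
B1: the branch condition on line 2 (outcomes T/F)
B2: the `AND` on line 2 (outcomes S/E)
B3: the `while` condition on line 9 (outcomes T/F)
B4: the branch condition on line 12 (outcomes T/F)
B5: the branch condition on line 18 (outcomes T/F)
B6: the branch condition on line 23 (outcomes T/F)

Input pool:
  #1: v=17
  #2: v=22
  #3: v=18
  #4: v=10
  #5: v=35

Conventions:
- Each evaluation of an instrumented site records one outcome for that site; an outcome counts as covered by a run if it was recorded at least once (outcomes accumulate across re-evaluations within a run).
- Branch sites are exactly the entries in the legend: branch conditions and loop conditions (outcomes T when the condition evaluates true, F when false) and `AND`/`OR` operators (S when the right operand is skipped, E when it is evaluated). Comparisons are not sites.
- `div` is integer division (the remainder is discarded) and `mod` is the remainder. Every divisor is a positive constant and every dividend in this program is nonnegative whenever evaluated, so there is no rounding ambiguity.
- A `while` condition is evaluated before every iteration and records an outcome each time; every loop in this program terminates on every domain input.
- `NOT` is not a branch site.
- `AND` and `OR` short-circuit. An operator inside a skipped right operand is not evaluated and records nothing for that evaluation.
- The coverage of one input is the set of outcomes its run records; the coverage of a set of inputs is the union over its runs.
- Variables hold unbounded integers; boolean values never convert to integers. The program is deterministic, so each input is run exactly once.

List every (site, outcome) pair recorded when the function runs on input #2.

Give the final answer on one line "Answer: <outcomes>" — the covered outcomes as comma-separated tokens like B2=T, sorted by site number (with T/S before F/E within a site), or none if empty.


Simulating input #2 (v=22) step by step:
  B2->E, B1->T, B3->F, B4->F, B5->T, B6->T
as a set, this run covers: B1=T, B2=E, B3=F, B4=F, B5=T, B6=T
Answer: B1=T, B2=E, B3=F, B4=F, B5=T, B6=T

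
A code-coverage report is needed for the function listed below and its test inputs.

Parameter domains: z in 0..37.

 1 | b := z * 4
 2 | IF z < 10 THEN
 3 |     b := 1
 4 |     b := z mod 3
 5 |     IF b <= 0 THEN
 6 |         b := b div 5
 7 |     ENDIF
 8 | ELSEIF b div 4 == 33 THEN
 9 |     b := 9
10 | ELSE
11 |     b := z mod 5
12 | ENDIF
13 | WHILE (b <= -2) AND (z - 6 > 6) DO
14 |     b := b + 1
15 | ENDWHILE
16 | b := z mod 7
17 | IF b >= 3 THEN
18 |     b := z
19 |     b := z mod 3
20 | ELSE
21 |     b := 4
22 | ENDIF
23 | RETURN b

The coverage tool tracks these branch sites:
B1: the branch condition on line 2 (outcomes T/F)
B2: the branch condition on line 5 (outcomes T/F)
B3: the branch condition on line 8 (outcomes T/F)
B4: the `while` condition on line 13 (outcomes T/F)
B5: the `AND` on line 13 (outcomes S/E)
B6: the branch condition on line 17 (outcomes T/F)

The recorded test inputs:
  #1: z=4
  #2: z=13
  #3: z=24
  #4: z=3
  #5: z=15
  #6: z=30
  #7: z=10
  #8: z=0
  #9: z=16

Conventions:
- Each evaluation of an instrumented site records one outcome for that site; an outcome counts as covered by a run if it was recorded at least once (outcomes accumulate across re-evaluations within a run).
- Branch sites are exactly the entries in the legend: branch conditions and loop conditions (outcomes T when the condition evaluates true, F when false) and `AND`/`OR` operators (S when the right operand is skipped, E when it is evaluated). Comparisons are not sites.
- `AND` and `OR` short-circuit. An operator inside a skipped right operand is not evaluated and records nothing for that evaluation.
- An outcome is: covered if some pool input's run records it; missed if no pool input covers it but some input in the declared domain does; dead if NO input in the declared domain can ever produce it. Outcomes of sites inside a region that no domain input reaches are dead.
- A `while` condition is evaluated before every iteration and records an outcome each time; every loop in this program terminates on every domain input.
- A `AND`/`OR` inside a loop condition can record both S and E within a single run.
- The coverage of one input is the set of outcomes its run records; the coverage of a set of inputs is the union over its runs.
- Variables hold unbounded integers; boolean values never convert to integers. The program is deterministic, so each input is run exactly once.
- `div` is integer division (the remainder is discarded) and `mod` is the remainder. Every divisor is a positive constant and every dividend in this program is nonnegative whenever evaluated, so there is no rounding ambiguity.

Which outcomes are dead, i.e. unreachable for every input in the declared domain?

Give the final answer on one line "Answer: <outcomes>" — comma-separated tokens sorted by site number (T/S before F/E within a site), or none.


running all 38 domain inputs and tallying outcomes:
  B4=T: no domain input ever produces it -> dead
  B5=E: no domain input ever produces it -> dead
  reachable outcomes have witnesses, e.g. B1=T (e.g. z=0), B1=F (e.g. z=10), B2=T (e.g. z=0), B2=F (e.g. z=1)
Answer: B4=T, B5=E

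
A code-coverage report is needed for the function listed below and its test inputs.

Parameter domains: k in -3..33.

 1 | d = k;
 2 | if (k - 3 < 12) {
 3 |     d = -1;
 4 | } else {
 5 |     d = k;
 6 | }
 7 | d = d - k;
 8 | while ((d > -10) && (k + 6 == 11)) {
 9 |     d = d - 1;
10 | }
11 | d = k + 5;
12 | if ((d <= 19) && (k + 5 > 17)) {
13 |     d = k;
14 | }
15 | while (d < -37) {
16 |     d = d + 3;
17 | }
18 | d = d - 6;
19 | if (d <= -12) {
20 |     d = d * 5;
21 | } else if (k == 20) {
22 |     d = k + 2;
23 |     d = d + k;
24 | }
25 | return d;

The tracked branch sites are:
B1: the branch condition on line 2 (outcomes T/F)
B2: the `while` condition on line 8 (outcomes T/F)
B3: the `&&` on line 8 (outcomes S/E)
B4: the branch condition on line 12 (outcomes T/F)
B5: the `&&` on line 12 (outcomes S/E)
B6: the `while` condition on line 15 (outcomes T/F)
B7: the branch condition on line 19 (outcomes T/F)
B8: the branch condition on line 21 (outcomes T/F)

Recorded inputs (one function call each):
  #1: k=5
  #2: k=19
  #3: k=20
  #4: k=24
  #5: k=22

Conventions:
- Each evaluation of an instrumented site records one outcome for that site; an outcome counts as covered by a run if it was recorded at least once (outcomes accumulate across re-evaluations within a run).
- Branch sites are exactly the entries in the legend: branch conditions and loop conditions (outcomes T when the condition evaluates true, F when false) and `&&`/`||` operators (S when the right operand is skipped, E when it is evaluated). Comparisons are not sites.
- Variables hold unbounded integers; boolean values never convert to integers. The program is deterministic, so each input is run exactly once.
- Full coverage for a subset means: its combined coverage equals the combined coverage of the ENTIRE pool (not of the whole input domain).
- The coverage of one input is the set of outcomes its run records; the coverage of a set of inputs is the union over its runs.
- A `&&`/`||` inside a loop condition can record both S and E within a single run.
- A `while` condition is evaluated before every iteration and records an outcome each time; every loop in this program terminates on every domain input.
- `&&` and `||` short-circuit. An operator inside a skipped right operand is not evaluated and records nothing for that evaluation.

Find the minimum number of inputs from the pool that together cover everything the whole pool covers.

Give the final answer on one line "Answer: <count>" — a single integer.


#1 (k=5) -> covered: B1=T, B2=T, B2=F, B3=S, B3=E, B4=F, B5=E, B6=F, B7=F, B8=F
#2 (k=19) -> covered: B1=F, B2=F, B3=E, B4=F, B5=S, B6=F, B7=F, B8=F
#3 (k=20) -> covered: B1=F, B2=F, B3=E, B4=F, B5=S, B6=F, B7=F, B8=T
#4 (k=24) -> covered: B1=F, B2=F, B3=E, B4=F, B5=S, B6=F, B7=F, B8=F
#5 (k=22) -> covered: B1=F, B2=F, B3=E, B4=F, B5=S, B6=F, B7=F, B8=F
union over all inputs: B1=T, B1=F, B2=T, B2=F, B3=S, B3=E, B4=F, B5=S, B5=E, B6=F, B7=F, B8=T, B8=F (13 outcomes)
checked all size-1 subsets: none covers 13 outcomes (max 10/13)
size 2: inputs {1, 3} cover all 13 outcomes, and no lexicographically smaller subset of this size does
Answer: 2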